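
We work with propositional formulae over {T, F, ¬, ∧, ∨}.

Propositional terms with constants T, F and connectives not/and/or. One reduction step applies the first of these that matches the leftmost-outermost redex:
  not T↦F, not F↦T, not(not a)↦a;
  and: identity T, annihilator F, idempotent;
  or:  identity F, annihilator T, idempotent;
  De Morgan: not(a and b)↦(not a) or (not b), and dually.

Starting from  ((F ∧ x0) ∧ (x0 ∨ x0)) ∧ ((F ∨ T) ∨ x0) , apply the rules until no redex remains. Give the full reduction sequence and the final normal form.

Answer: normal form = F  (in 3 steps)

Working:
  start: ((F ∧ x0) ∧ (x0 ∨ x0)) ∧ ((F ∨ T) ∨ x0)
  →1  (F ∧ (x0 ∨ x0)) ∧ ((F ∨ T) ∨ x0)
  →2  F ∧ ((F ∨ T) ∨ x0)
  →3  F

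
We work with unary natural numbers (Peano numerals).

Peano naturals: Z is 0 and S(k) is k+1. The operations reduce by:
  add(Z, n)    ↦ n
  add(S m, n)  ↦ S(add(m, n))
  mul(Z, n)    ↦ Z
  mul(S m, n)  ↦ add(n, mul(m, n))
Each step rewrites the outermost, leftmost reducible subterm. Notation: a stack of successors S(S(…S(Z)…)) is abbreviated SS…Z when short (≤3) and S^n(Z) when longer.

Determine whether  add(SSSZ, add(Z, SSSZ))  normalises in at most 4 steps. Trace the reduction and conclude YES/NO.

Answer: NO — after 4 steps the term is S(S(S(add(Z, SSSZ)))), not yet normal

Working:
  start: add(SSSZ, add(Z, SSSZ))
  →1  S(add(SSZ, add(Z, SSSZ)))
  →2  S(S(add(SZ, add(Z, SSSZ))))
  →3  S(S(S(add(Z, add(Z, SSSZ)))))
  →4  S(S(S(add(Z, SSSZ))))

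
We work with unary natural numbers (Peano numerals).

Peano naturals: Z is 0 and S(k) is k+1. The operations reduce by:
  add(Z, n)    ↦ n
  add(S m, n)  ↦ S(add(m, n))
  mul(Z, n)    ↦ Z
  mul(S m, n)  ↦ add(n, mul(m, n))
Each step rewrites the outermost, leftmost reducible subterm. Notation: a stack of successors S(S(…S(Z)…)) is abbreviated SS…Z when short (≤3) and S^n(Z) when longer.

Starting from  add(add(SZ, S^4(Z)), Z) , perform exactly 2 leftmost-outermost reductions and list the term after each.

  start: add(add(SZ, S^4(Z)), Z)
  step 1: add(S(add(Z, S^4(Z))), Z)
  step 2: S(add(add(Z, S^4(Z)), Z))

Answer: after 2 steps: S(add(add(Z, S^4(Z)), Z))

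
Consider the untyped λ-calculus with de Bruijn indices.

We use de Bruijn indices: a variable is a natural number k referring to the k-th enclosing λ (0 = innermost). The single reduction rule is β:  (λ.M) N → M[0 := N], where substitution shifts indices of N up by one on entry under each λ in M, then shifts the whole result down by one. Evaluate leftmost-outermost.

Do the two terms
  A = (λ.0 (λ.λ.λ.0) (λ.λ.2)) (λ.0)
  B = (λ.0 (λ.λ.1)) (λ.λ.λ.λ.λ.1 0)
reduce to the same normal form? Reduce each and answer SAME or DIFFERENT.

Term A:
  start: (λ.0 (λ.λ.λ.0) (λ.λ.2)) (λ.0)
  →1  (λ.0) (λ.λ.λ.0) (λ.λ.λ.0)
  →2  (λ.λ.λ.0) (λ.λ.λ.0)
  →3  λ.λ.0

Term B:
  start: (λ.0 (λ.λ.1)) (λ.λ.λ.λ.λ.1 0)
  →1  (λ.λ.λ.λ.λ.1 0) (λ.λ.1)
  →2  λ.λ.λ.λ.1 0

Answer: DIFFERENT — A ⇓ λ.λ.0, B ⇓ λ.λ.λ.λ.1 0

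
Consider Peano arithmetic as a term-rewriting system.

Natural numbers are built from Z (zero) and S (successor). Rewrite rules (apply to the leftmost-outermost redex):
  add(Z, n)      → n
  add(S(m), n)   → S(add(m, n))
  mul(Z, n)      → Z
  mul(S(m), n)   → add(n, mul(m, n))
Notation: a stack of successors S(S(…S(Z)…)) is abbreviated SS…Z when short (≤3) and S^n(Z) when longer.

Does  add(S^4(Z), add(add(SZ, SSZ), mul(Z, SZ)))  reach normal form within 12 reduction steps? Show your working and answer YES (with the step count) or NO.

Answer: YES — reaches normal form S^7(Z) in 12 ≤ 12 steps

Derivation:
  start: add(S^4(Z), add(add(SZ, SSZ), mul(Z, SZ)))
  [1] S(add(SSSZ, add(add(SZ, SSZ), mul(Z, SZ))))
  [2] S(S(add(SSZ, add(add(SZ, SSZ), mul(Z, SZ)))))
  [3] S(S(S(add(SZ, add(add(SZ, SSZ), mul(Z, SZ))))))
  [4] S(S(S(S(add(Z, add(add(SZ, SSZ), mul(Z, SZ)))))))
  [5] S(S(S(S(add(add(SZ, SSZ), mul(Z, SZ))))))
  [6] S(S(S(S(add(S(add(Z, SSZ)), mul(Z, SZ))))))
  [7] S(S(S(S(S(add(add(Z, SSZ), mul(Z, SZ)))))))
  [8] S(S(S(S(S(add(SSZ, mul(Z, SZ)))))))
  [9] S(S(S(S(S(S(add(SZ, mul(Z, SZ))))))))
  [10] S(S(S(S(S(S(S(add(Z, mul(Z, SZ)))))))))
  [11] S(S(S(S(S(S(S(mul(Z, SZ))))))))
  [12] S^7(Z)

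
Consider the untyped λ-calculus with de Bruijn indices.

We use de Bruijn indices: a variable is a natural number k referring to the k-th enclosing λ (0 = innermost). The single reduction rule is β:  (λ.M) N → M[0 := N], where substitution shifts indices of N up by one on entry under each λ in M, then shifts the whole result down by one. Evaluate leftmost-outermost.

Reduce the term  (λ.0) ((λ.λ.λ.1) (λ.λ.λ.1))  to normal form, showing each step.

Answer: normal form = λ.λ.1  (in 2 steps)

Reduction:
  start: (λ.0) ((λ.λ.λ.1) (λ.λ.λ.1))
  [1] (λ.λ.λ.1) (λ.λ.λ.1)
  [2] λ.λ.1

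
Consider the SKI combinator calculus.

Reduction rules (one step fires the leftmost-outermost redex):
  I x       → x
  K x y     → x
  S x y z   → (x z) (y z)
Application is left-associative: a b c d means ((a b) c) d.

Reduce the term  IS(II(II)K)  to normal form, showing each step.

  start: IS(II(II)K)
  →1  S(II(II)K)
  →2  S(I(II)K)
  →3  S(IIK)
  →4  S(IK)
  →5  SK

Answer: normal form = SK  (in 5 steps)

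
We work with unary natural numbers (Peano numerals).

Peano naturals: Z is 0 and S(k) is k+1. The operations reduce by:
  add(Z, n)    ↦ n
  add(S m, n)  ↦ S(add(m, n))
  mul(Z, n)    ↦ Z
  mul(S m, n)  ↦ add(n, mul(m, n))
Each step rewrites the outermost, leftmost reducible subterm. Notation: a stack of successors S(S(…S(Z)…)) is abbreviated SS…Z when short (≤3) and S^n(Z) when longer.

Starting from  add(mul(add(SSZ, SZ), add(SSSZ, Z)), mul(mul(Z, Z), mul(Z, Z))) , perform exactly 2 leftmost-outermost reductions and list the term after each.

  start: add(mul(add(SSZ, SZ), add(SSSZ, Z)), mul(mul(Z, Z), mul(Z, Z)))
  [1] add(mul(S(add(SZ, SZ)), add(SSSZ, Z)), mul(mul(Z, Z), mul(Z, Z)))
  [2] add(add(add(SSSZ, Z), mul(add(SZ, SZ), add(SSSZ, Z))), mul(mul(Z, Z), mul(Z, Z)))

Answer: after 2 steps: add(add(add(SSSZ, Z), mul(add(SZ, SZ), add(SSSZ, Z))), mul(mul(Z, Z), mul(Z, Z)))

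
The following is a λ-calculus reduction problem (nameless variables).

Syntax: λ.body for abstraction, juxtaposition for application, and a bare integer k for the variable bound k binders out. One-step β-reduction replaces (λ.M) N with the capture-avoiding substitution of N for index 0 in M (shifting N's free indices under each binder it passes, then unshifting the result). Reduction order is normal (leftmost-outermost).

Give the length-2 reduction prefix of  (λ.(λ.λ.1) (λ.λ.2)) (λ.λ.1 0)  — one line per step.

  start: (λ.(λ.λ.1) (λ.λ.2)) (λ.λ.1 0)
  →1  (λ.λ.1) (λ.λ.λ.λ.1 0)
  →2  λ.λ.λ.λ.λ.1 0

Answer: after 2 steps: λ.λ.λ.λ.λ.1 0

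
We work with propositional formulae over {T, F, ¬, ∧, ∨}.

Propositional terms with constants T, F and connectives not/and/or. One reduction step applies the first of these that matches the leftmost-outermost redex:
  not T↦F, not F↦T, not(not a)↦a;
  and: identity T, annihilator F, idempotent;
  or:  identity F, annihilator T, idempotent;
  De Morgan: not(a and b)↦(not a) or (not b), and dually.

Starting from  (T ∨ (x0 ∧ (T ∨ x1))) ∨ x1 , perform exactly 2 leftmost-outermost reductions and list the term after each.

Answer: after 2 steps: T

Reduction:
  start: (T ∨ (x0 ∧ (T ∨ x1))) ∨ x1
  [1] T ∨ x1
  [2] T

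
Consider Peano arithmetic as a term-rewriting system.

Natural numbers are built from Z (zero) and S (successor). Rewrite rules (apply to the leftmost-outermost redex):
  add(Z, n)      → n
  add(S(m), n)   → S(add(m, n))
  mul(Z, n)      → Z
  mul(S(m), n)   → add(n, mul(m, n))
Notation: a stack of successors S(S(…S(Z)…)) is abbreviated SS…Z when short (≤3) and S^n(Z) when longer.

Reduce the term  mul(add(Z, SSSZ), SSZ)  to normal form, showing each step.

Answer: normal form = S^6(Z)  (in 14 steps)

Derivation:
  start: mul(add(Z, SSSZ), SSZ)
  [1] mul(SSSZ, SSZ)
  [2] add(SSZ, mul(SSZ, SSZ))
  [3] S(add(SZ, mul(SSZ, SSZ)))
  [4] S(S(add(Z, mul(SSZ, SSZ))))
  [5] S(S(mul(SSZ, SSZ)))
  [6] S(S(add(SSZ, mul(SZ, SSZ))))
  [7] S(S(S(add(SZ, mul(SZ, SSZ)))))
  [8] S(S(S(S(add(Z, mul(SZ, SSZ))))))
  [9] S(S(S(S(mul(SZ, SSZ)))))
  [10] S(S(S(S(add(SSZ, mul(Z, SSZ))))))
  [11] S(S(S(S(S(add(SZ, mul(Z, SSZ)))))))
  [12] S(S(S(S(S(S(add(Z, mul(Z, SSZ))))))))
  [13] S(S(S(S(S(S(mul(Z, SSZ)))))))
  [14] S^6(Z)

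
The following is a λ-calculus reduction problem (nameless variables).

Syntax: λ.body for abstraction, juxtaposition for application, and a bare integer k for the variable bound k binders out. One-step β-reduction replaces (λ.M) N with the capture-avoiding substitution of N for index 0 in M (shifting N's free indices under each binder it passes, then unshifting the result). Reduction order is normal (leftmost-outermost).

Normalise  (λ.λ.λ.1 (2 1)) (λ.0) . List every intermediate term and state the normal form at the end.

Answer: normal form = λ.λ.1 1  (in 2 steps)

Reduction:
  start: (λ.λ.λ.1 (2 1)) (λ.0)
  →1  λ.λ.1 ((λ.0) 1)
  →2  λ.λ.1 1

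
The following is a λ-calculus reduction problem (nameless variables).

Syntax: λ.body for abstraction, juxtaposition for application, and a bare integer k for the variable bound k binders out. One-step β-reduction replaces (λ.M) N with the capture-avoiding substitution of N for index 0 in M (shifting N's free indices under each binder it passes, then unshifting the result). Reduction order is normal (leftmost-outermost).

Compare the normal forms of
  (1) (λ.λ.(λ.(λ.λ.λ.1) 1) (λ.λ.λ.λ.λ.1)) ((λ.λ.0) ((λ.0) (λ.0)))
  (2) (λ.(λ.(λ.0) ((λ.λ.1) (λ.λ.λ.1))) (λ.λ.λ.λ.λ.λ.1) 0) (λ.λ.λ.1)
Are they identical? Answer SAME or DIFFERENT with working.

Term A:
  start: (λ.λ.(λ.(λ.λ.λ.1) 1) (λ.λ.λ.λ.λ.1)) ((λ.λ.0) ((λ.0) (λ.0)))
  step 1: λ.(λ.(λ.λ.λ.1) 1) (λ.λ.λ.λ.λ.1)
  step 2: λ.(λ.λ.λ.1) 0
  step 3: λ.λ.λ.1

Term B:
  start: (λ.(λ.(λ.0) ((λ.λ.1) (λ.λ.λ.1))) (λ.λ.λ.λ.λ.λ.1) 0) (λ.λ.λ.1)
  step 1: (λ.(λ.0) ((λ.λ.1) (λ.λ.λ.1))) (λ.λ.λ.λ.λ.λ.1) (λ.λ.λ.1)
  step 2: (λ.0) ((λ.λ.1) (λ.λ.λ.1)) (λ.λ.λ.1)
  step 3: (λ.λ.1) (λ.λ.λ.1) (λ.λ.λ.1)
  step 4: (λ.λ.λ.λ.1) (λ.λ.λ.1)
  step 5: λ.λ.λ.1

Answer: SAME — A ⇓ λ.λ.λ.1, B ⇓ λ.λ.λ.1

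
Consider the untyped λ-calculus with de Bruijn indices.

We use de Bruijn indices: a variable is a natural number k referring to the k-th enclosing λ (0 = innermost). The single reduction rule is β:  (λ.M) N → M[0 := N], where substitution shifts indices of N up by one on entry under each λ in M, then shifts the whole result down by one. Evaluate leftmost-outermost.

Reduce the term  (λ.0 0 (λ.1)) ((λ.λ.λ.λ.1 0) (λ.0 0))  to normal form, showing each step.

Answer: normal form = λ.λ.λ.λ.1 0  (in 6 steps)

Derivation:
  start: (λ.0 0 (λ.1)) ((λ.λ.λ.λ.1 0) (λ.0 0))
  step 1: (λ.λ.λ.λ.1 0) (λ.0 0) ((λ.λ.λ.λ.1 0) (λ.0 0)) (λ.(λ.λ.λ.λ.1 0) (λ.0 0))
  step 2: (λ.λ.λ.1 0) ((λ.λ.λ.λ.1 0) (λ.0 0)) (λ.(λ.λ.λ.λ.1 0) (λ.0 0))
  step 3: (λ.λ.1 0) (λ.(λ.λ.λ.λ.1 0) (λ.0 0))
  step 4: λ.(λ.(λ.λ.λ.λ.1 0) (λ.0 0)) 0
  step 5: λ.(λ.λ.λ.λ.1 0) (λ.0 0)
  step 6: λ.λ.λ.λ.1 0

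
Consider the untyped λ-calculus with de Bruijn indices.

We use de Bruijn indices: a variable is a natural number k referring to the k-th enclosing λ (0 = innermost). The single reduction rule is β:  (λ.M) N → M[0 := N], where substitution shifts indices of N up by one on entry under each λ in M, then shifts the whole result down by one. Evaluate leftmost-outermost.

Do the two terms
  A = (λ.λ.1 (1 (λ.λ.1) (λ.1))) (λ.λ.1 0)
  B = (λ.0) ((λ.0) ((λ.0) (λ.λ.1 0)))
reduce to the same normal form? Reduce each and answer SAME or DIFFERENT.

Answer: DIFFERENT — A ⇓ λ.λ.λ.2, B ⇓ λ.λ.1 0

Derivation:
Term A:
  start: (λ.λ.1 (1 (λ.λ.1) (λ.1))) (λ.λ.1 0)
  step 1: λ.(λ.λ.1 0) ((λ.λ.1 0) (λ.λ.1) (λ.1))
  step 2: λ.λ.(λ.λ.1 0) (λ.λ.1) (λ.2) 0
  step 3: λ.λ.(λ.(λ.λ.1) 0) (λ.2) 0
  step 4: λ.λ.(λ.λ.1) (λ.2) 0
  step 5: λ.λ.(λ.λ.3) 0
  step 6: λ.λ.λ.2

Term B:
  start: (λ.0) ((λ.0) ((λ.0) (λ.λ.1 0)))
  step 1: (λ.0) ((λ.0) (λ.λ.1 0))
  step 2: (λ.0) (λ.λ.1 0)
  step 3: λ.λ.1 0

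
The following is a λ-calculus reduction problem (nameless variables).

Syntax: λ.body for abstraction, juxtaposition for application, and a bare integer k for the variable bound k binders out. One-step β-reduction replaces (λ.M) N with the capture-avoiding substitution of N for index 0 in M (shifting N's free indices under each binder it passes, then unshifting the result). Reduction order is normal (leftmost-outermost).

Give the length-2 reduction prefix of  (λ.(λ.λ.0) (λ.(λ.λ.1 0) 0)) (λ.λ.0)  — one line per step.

  start: (λ.(λ.λ.0) (λ.(λ.λ.1 0) 0)) (λ.λ.0)
  [1] (λ.λ.0) (λ.(λ.λ.1 0) 0)
  [2] λ.0

Answer: after 2 steps: λ.0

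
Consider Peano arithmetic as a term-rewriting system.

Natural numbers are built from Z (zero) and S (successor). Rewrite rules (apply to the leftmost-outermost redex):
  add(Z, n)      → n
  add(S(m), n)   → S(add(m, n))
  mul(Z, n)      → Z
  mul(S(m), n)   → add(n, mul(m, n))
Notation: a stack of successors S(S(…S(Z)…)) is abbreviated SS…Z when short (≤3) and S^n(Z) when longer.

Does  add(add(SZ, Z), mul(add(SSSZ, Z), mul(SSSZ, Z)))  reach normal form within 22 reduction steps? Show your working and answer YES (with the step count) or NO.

Answer: NO — after 22 steps the term is S(add(mul(Z, Z), mul(add(SZ, Z), mul(SSSZ, Z)))), not yet normal

Reduction:
  start: add(add(SZ, Z), mul(add(SSSZ, Z), mul(SSSZ, Z)))
  →1  add(S(add(Z, Z)), mul(add(SSSZ, Z), mul(SSSZ, Z)))
  →2  S(add(add(Z, Z), mul(add(SSSZ, Z), mul(SSSZ, Z))))
  →3  S(add(Z, mul(add(SSSZ, Z), mul(SSSZ, Z))))
  →4  S(mul(add(SSSZ, Z), mul(SSSZ, Z)))
  →5  S(mul(S(add(SSZ, Z)), mul(SSSZ, Z)))
  →6  S(add(mul(SSSZ, Z), mul(add(SSZ, Z), mul(SSSZ, Z))))
  →7  S(add(add(Z, mul(SSZ, Z)), mul(add(SSZ, Z), mul(SSSZ, Z))))
  →8  S(add(mul(SSZ, Z), mul(add(SSZ, Z), mul(SSSZ, Z))))
  →9  S(add(add(Z, mul(SZ, Z)), mul(add(SSZ, Z), mul(SSSZ, Z))))
  →10  S(add(mul(SZ, Z), mul(add(SSZ, Z), mul(SSSZ, Z))))
  →11  S(add(add(Z, mul(Z, Z)), mul(add(SSZ, Z), mul(SSSZ, Z))))
  →12  S(add(mul(Z, Z), mul(add(SSZ, Z), mul(SSSZ, Z))))
  →13  S(add(Z, mul(add(SSZ, Z), mul(SSSZ, Z))))
  →14  S(mul(add(SSZ, Z), mul(SSSZ, Z)))
  →15  S(mul(S(add(SZ, Z)), mul(SSSZ, Z)))
  →16  S(add(mul(SSSZ, Z), mul(add(SZ, Z), mul(SSSZ, Z))))
  →17  S(add(add(Z, mul(SSZ, Z)), mul(add(SZ, Z), mul(SSSZ, Z))))
  →18  S(add(mul(SSZ, Z), mul(add(SZ, Z), mul(SSSZ, Z))))
  →19  S(add(add(Z, mul(SZ, Z)), mul(add(SZ, Z), mul(SSSZ, Z))))
  →20  S(add(mul(SZ, Z), mul(add(SZ, Z), mul(SSSZ, Z))))
  →21  S(add(add(Z, mul(Z, Z)), mul(add(SZ, Z), mul(SSSZ, Z))))
  →22  S(add(mul(Z, Z), mul(add(SZ, Z), mul(SSSZ, Z))))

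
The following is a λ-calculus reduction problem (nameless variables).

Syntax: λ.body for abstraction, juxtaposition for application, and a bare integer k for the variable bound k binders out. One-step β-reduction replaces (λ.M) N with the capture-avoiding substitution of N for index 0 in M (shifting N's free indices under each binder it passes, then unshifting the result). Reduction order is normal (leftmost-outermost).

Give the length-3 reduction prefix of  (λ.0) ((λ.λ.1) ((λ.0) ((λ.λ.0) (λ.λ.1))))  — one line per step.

  start: (λ.0) ((λ.λ.1) ((λ.0) ((λ.λ.0) (λ.λ.1))))
  step 1: (λ.λ.1) ((λ.0) ((λ.λ.0) (λ.λ.1)))
  step 2: λ.(λ.0) ((λ.λ.0) (λ.λ.1))
  step 3: λ.(λ.λ.0) (λ.λ.1)

Answer: after 3 steps: λ.(λ.λ.0) (λ.λ.1)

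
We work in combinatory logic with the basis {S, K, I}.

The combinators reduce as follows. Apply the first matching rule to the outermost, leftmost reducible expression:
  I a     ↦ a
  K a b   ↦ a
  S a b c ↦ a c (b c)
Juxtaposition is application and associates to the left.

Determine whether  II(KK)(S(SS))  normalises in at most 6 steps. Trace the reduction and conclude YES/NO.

Answer: YES — reaches normal form K in 3 ≤ 6 steps

Reduction:
  start: II(KK)(S(SS))
  [1] I(KK)(S(SS))
  [2] KK(S(SS))
  [3] K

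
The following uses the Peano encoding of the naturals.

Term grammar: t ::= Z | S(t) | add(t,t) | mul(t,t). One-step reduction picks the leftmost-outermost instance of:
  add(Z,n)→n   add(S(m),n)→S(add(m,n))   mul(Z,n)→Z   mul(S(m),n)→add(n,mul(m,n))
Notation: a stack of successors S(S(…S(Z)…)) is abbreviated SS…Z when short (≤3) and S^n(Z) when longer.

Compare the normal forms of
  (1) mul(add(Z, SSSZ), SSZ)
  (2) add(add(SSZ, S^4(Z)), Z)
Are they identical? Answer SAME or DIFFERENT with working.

Term A:
  start: mul(add(Z, SSSZ), SSZ)
  step 1: mul(SSSZ, SSZ)
  step 2: add(SSZ, mul(SSZ, SSZ))
  step 3: S(add(SZ, mul(SSZ, SSZ)))
  step 4: S(S(add(Z, mul(SSZ, SSZ))))
  step 5: S(S(mul(SSZ, SSZ)))
  step 6: S(S(add(SSZ, mul(SZ, SSZ))))
  step 7: S(S(S(add(SZ, mul(SZ, SSZ)))))
  step 8: S(S(S(S(add(Z, mul(SZ, SSZ))))))
  step 9: S(S(S(S(mul(SZ, SSZ)))))
  step 10: S(S(S(S(add(SSZ, mul(Z, SSZ))))))
  step 11: S(S(S(S(S(add(SZ, mul(Z, SSZ)))))))
  step 12: S(S(S(S(S(S(add(Z, mul(Z, SSZ))))))))
  step 13: S(S(S(S(S(S(mul(Z, SSZ)))))))
  step 14: S^6(Z)

Term B:
  start: add(add(SSZ, S^4(Z)), Z)
  step 1: add(S(add(SZ, S^4(Z))), Z)
  step 2: S(add(add(SZ, S^4(Z)), Z))
  step 3: S(add(S(add(Z, S^4(Z))), Z))
  step 4: S(S(add(add(Z, S^4(Z)), Z)))
  step 5: S(S(add(S^4(Z), Z)))
  step 6: S(S(S(add(SSSZ, Z))))
  step 7: S(S(S(S(add(SSZ, Z)))))
  step 8: S(S(S(S(S(add(SZ, Z))))))
  step 9: S(S(S(S(S(S(add(Z, Z)))))))
  step 10: S^6(Z)

Answer: SAME — A ⇓ S^6(Z), B ⇓ S^6(Z)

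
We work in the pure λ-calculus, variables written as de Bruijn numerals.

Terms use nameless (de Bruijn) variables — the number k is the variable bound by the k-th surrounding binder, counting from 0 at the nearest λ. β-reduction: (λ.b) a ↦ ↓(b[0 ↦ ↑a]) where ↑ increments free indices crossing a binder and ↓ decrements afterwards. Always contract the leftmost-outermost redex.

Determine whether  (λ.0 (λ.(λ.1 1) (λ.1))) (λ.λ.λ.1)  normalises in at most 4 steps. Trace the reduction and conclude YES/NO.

Answer: YES — reaches normal form λ.λ.1 in 2 ≤ 4 steps

Working:
  start: (λ.0 (λ.(λ.1 1) (λ.1))) (λ.λ.λ.1)
  step 1: (λ.λ.λ.1) (λ.(λ.1 1) (λ.1))
  step 2: λ.λ.1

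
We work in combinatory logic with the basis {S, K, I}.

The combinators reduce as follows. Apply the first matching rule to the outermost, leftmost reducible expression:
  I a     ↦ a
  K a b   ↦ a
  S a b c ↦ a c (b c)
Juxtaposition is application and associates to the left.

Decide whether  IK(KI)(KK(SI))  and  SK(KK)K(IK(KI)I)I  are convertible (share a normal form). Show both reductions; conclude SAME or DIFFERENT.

Term A:
  start: IK(KI)(KK(SI))
  step 1: K(KI)(KK(SI))
  step 2: KI

Term B:
  start: SK(KK)K(IK(KI)I)I
  step 1: KK(KKK)(IK(KI)I)I
  step 2: K(IK(KI)I)I
  step 3: IK(KI)I
  step 4: K(KI)I
  step 5: KI

Answer: SAME — A ⇓ KI, B ⇓ KI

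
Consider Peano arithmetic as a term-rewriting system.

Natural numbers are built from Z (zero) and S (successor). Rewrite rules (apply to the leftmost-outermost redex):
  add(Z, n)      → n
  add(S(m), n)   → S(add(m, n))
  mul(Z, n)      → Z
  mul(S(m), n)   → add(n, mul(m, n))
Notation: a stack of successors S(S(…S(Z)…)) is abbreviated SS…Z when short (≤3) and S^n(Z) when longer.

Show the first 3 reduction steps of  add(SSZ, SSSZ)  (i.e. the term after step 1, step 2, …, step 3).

  start: add(SSZ, SSSZ)
  →1  S(add(SZ, SSSZ))
  →2  S(S(add(Z, SSSZ)))
  →3  S^5(Z)

Answer: after 3 steps: S^5(Z)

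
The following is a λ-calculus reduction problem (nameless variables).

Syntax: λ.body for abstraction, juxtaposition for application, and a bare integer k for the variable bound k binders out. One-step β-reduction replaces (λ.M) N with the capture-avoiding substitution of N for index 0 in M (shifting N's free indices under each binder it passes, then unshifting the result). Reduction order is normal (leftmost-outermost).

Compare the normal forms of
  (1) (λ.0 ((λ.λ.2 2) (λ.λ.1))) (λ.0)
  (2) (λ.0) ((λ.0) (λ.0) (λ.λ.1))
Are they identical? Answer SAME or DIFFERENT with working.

Answer: DIFFERENT — A ⇓ λ.λ.0, B ⇓ λ.λ.1

Working:
Term A:
  start: (λ.0 ((λ.λ.2 2) (λ.λ.1))) (λ.0)
  [1] (λ.0) ((λ.λ.(λ.0) (λ.0)) (λ.λ.1))
  [2] (λ.λ.(λ.0) (λ.0)) (λ.λ.1)
  [3] λ.(λ.0) (λ.0)
  [4] λ.λ.0

Term B:
  start: (λ.0) ((λ.0) (λ.0) (λ.λ.1))
  [1] (λ.0) (λ.0) (λ.λ.1)
  [2] (λ.0) (λ.λ.1)
  [3] λ.λ.1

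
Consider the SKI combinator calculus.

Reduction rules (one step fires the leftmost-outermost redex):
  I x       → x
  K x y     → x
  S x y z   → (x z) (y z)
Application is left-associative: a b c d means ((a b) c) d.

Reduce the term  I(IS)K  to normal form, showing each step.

  start: I(IS)K
  [1] ISK
  [2] SK

Answer: normal form = SK  (in 2 steps)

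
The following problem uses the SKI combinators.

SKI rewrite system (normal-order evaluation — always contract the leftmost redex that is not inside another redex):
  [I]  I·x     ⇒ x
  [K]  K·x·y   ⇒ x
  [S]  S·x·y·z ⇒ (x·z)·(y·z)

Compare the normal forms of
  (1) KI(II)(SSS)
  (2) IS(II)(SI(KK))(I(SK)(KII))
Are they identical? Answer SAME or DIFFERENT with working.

Term A:
  start: KI(II)(SSS)
  →1  I(SSS)
  →2  SSS

Term B:
  start: IS(II)(SI(KK))(I(SK)(KII))
  →1  S(II)(SI(KK))(I(SK)(KII))
  →2  II(I(SK)(KII))(SI(KK)(I(SK)(KII)))
  →3  I(I(SK)(KII))(SI(KK)(I(SK)(KII)))
  →4  I(SK)(KII)(SI(KK)(I(SK)(KII)))
  →5  SK(KII)(SI(KK)(I(SK)(KII)))
  →6  K(SI(KK)(I(SK)(KII)))(KII(SI(KK)(I(SK)(KII))))
  →7  SI(KK)(I(SK)(KII))
  →8  I(I(SK)(KII))(KK(I(SK)(KII)))
  →9  I(SK)(KII)(KK(I(SK)(KII)))
  →10  SK(KII)(KK(I(SK)(KII)))
  →11  K(KK(I(SK)(KII)))(KII(KK(I(SK)(KII))))
  →12  KK(I(SK)(KII))
  →13  K

Answer: DIFFERENT — A ⇓ SSS, B ⇓ K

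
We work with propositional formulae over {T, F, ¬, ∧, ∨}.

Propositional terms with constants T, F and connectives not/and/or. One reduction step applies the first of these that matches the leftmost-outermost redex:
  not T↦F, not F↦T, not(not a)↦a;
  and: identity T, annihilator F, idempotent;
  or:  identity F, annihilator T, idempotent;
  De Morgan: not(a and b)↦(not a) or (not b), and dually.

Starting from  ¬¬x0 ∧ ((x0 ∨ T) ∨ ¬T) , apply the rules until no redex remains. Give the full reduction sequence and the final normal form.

  start: ¬¬x0 ∧ ((x0 ∨ T) ∨ ¬T)
  [1] x0 ∧ ((x0 ∨ T) ∨ ¬T)
  [2] x0 ∧ (T ∨ ¬T)
  [3] x0 ∧ T
  [4] x0

Answer: normal form = x0  (in 4 steps)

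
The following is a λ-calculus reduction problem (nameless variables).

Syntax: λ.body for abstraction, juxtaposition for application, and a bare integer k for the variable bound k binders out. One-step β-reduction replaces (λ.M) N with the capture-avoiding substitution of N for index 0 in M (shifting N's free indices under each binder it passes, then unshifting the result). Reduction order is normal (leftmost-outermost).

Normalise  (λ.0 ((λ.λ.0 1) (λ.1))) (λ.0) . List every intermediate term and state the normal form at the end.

Answer: normal form = λ.0 (λ.λ.0)  (in 3 steps)

Reduction:
  start: (λ.0 ((λ.λ.0 1) (λ.1))) (λ.0)
  →1  (λ.0) ((λ.λ.0 1) (λ.λ.0))
  →2  (λ.λ.0 1) (λ.λ.0)
  →3  λ.0 (λ.λ.0)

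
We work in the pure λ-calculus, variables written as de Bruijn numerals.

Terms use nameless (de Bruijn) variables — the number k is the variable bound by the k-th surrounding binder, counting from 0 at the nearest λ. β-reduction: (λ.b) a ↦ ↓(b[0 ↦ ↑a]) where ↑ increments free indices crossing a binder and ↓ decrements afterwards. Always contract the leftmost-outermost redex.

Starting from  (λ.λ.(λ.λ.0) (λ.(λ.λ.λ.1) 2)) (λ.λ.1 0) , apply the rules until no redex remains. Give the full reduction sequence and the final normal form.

Answer: normal form = λ.λ.0  (in 2 steps)

Derivation:
  start: (λ.λ.(λ.λ.0) (λ.(λ.λ.λ.1) 2)) (λ.λ.1 0)
  [1] λ.(λ.λ.0) (λ.(λ.λ.λ.1) (λ.λ.1 0))
  [2] λ.λ.0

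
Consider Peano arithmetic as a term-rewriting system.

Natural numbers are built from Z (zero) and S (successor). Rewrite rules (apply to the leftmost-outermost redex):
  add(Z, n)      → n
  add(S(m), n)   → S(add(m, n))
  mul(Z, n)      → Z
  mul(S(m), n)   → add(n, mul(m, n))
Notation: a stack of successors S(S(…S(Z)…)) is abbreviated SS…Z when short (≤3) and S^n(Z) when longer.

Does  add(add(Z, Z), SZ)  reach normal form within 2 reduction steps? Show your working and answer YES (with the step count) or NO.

Answer: YES — reaches normal form SZ in 2 ≤ 2 steps

Derivation:
  start: add(add(Z, Z), SZ)
  →1  add(Z, SZ)
  →2  SZ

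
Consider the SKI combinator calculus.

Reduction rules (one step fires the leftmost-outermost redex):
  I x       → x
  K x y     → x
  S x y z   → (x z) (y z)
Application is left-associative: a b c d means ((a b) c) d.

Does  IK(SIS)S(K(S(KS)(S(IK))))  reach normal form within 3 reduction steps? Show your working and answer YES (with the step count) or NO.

  start: IK(SIS)S(K(S(KS)(S(IK))))
  →1  K(SIS)S(K(S(KS)(S(IK))))
  →2  SIS(K(S(KS)(S(IK))))
  →3  I(K(S(KS)(S(IK))))(S(K(S(KS)(S(IK)))))

Answer: NO — after 3 steps the term is I(K(S(KS)(S(IK))))(S(K(S(KS)(S(IK))))), not yet normal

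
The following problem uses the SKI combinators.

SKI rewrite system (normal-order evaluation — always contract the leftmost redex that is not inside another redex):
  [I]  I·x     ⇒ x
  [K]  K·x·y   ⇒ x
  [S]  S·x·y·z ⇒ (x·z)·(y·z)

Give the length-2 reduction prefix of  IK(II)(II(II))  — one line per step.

Answer: after 2 steps: II

Reduction:
  start: IK(II)(II(II))
  step 1: K(II)(II(II))
  step 2: II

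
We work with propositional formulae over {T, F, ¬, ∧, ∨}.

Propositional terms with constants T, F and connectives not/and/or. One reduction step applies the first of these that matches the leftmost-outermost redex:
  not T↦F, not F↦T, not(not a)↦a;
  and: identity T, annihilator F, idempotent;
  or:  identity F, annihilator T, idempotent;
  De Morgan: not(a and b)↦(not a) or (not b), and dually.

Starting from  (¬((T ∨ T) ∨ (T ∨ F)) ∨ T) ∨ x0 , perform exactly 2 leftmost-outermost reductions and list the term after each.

Answer: after 2 steps: T

Reduction:
  start: (¬((T ∨ T) ∨ (T ∨ F)) ∨ T) ∨ x0
  [1] T ∨ x0
  [2] T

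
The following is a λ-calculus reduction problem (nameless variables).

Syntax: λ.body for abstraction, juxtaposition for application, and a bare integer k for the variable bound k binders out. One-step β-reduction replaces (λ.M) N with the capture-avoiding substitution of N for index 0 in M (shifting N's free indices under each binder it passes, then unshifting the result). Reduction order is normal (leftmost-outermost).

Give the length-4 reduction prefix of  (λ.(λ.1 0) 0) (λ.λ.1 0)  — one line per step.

  start: (λ.(λ.1 0) 0) (λ.λ.1 0)
  →1  (λ.(λ.λ.1 0) 0) (λ.λ.1 0)
  →2  (λ.λ.1 0) (λ.λ.1 0)
  →3  λ.(λ.λ.1 0) 0
  →4  λ.λ.1 0

Answer: after 4 steps: λ.λ.1 0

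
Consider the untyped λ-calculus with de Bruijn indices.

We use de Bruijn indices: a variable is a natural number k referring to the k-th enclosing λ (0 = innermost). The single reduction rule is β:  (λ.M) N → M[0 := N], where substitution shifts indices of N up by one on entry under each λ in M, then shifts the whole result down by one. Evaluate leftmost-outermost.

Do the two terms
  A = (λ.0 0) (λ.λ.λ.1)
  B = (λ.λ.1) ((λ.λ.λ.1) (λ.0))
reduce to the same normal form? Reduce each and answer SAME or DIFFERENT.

Term A:
  start: (λ.0 0) (λ.λ.λ.1)
  step 1: (λ.λ.λ.1) (λ.λ.λ.1)
  step 2: λ.λ.1

Term B:
  start: (λ.λ.1) ((λ.λ.λ.1) (λ.0))
  step 1: λ.(λ.λ.λ.1) (λ.0)
  step 2: λ.λ.λ.1

Answer: DIFFERENT — A ⇓ λ.λ.1, B ⇓ λ.λ.λ.1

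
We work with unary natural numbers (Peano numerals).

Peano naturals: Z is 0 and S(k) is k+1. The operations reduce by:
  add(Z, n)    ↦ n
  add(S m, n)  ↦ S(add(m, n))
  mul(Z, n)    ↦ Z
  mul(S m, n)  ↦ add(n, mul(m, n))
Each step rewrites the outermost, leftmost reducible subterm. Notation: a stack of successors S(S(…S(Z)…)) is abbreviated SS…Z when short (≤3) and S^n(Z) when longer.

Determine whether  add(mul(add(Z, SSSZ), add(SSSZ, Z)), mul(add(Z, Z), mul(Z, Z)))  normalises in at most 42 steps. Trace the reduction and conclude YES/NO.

Answer: YES — reaches normal form S^9(Z) in 41 ≤ 42 steps

Working:
  start: add(mul(add(Z, SSSZ), add(SSSZ, Z)), mul(add(Z, Z), mul(Z, Z)))
  [1] add(mul(SSSZ, add(SSSZ, Z)), mul(add(Z, Z), mul(Z, Z)))
  [2] add(add(add(SSSZ, Z), mul(SSZ, add(SSSZ, Z))), mul(add(Z, Z), mul(Z, Z)))
  [3] add(add(S(add(SSZ, Z)), mul(SSZ, add(SSSZ, Z))), mul(add(Z, Z), mul(Z, Z)))
  [4] add(S(add(add(SSZ, Z), mul(SSZ, add(SSSZ, Z)))), mul(add(Z, Z), mul(Z, Z)))
  [5] S(add(add(add(SSZ, Z), mul(SSZ, add(SSSZ, Z))), mul(add(Z, Z), mul(Z, Z))))
  [6] S(add(add(S(add(SZ, Z)), mul(SSZ, add(SSSZ, Z))), mul(add(Z, Z), mul(Z, Z))))
  [7] S(add(S(add(add(SZ, Z), mul(SSZ, add(SSSZ, Z)))), mul(add(Z, Z), mul(Z, Z))))
  [8] S(S(add(add(add(SZ, Z), mul(SSZ, add(SSSZ, Z))), mul(add(Z, Z), mul(Z, Z)))))
  [9] S(S(add(add(S(add(Z, Z)), mul(SSZ, add(SSSZ, Z))), mul(add(Z, Z), mul(Z, Z)))))
  [10] S(S(add(S(add(add(Z, Z), mul(SSZ, add(SSSZ, Z)))), mul(add(Z, Z), mul(Z, Z)))))
  [11] S(S(S(add(add(add(Z, Z), mul(SSZ, add(SSSZ, Z))), mul(add(Z, Z), mul(Z, Z))))))
  [12] S(S(S(add(add(Z, mul(SSZ, add(SSSZ, Z))), mul(add(Z, Z), mul(Z, Z))))))
  [13] S(S(S(add(mul(SSZ, add(SSSZ, Z)), mul(add(Z, Z), mul(Z, Z))))))
  [14] S(S(S(add(add(add(SSSZ, Z), mul(SZ, add(SSSZ, Z))), mul(add(Z, Z), mul(Z, Z))))))
  [15] S(S(S(add(add(S(add(SSZ, Z)), mul(SZ, add(SSSZ, Z))), mul(add(Z, Z), mul(Z, Z))))))
  [16] S(S(S(add(S(add(add(SSZ, Z), mul(SZ, add(SSSZ, Z)))), mul(add(Z, Z), mul(Z, Z))))))
  [17] S(S(S(S(add(add(add(SSZ, Z), mul(SZ, add(SSSZ, Z))), mul(add(Z, Z), mul(Z, Z)))))))
  [18] S(S(S(S(add(add(S(add(SZ, Z)), mul(SZ, add(SSSZ, Z))), mul(add(Z, Z), mul(Z, Z)))))))
  [19] S(S(S(S(add(S(add(add(SZ, Z), mul(SZ, add(SSSZ, Z)))), mul(add(Z, Z), mul(Z, Z)))))))
  [20] S(S(S(S(S(add(add(add(SZ, Z), mul(SZ, add(SSSZ, Z))), mul(add(Z, Z), mul(Z, Z))))))))
  [21] S(S(S(S(S(add(add(S(add(Z, Z)), mul(SZ, add(SSSZ, Z))), mul(add(Z, Z), mul(Z, Z))))))))
  [22] S(S(S(S(S(add(S(add(add(Z, Z), mul(SZ, add(SSSZ, Z)))), mul(add(Z, Z), mul(Z, Z))))))))
  [23] S(S(S(S(S(S(add(add(add(Z, Z), mul(SZ, add(SSSZ, Z))), mul(add(Z, Z), mul(Z, Z)))))))))
  [24] S(S(S(S(S(S(add(add(Z, mul(SZ, add(SSSZ, Z))), mul(add(Z, Z), mul(Z, Z)))))))))
  [25] S(S(S(S(S(S(add(mul(SZ, add(SSSZ, Z)), mul(add(Z, Z), mul(Z, Z)))))))))
  [26] S(S(S(S(S(S(add(add(add(SSSZ, Z), mul(Z, add(SSSZ, Z))), mul(add(Z, Z), mul(Z, Z)))))))))
  [27] S(S(S(S(S(S(add(add(S(add(SSZ, Z)), mul(Z, add(SSSZ, Z))), mul(add(Z, Z), mul(Z, Z)))))))))
  [28] S(S(S(S(S(S(add(S(add(add(SSZ, Z), mul(Z, add(SSSZ, Z)))), mul(add(Z, Z), mul(Z, Z)))))))))
  [29] S(S(S(S(S(S(S(add(add(add(SSZ, Z), mul(Z, add(SSSZ, Z))), mul(add(Z, Z), mul(Z, Z))))))))))
  [30] S(S(S(S(S(S(S(add(add(S(add(SZ, Z)), mul(Z, add(SSSZ, Z))), mul(add(Z, Z), mul(Z, Z))))))))))
  [31] S(S(S(S(S(S(S(add(S(add(add(SZ, Z), mul(Z, add(SSSZ, Z)))), mul(add(Z, Z), mul(Z, Z))))))))))
  [32] S(S(S(S(S(S(S(S(add(add(add(SZ, Z), mul(Z, add(SSSZ, Z))), mul(add(Z, Z), mul(Z, Z)))))))))))
  [33] S(S(S(S(S(S(S(S(add(add(S(add(Z, Z)), mul(Z, add(SSSZ, Z))), mul(add(Z, Z), mul(Z, Z)))))))))))
  [34] S(S(S(S(S(S(S(S(add(S(add(add(Z, Z), mul(Z, add(SSSZ, Z)))), mul(add(Z, Z), mul(Z, Z)))))))))))
  [35] S(S(S(S(S(S(S(S(S(add(add(add(Z, Z), mul(Z, add(SSSZ, Z))), mul(add(Z, Z), mul(Z, Z))))))))))))
  [36] S(S(S(S(S(S(S(S(S(add(add(Z, mul(Z, add(SSSZ, Z))), mul(add(Z, Z), mul(Z, Z))))))))))))
  [37] S(S(S(S(S(S(S(S(S(add(mul(Z, add(SSSZ, Z)), mul(add(Z, Z), mul(Z, Z))))))))))))
  [38] S(S(S(S(S(S(S(S(S(add(Z, mul(add(Z, Z), mul(Z, Z))))))))))))
  [39] S(S(S(S(S(S(S(S(S(mul(add(Z, Z), mul(Z, Z)))))))))))
  [40] S(S(S(S(S(S(S(S(S(mul(Z, mul(Z, Z)))))))))))
  [41] S^9(Z)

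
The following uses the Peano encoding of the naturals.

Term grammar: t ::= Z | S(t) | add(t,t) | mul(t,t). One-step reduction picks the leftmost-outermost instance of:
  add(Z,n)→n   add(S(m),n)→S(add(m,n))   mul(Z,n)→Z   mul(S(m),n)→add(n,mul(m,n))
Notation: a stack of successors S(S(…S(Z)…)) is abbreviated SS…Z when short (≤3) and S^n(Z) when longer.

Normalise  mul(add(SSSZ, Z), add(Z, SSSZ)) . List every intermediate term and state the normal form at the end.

Answer: normal form = S^9(Z)  (in 23 steps)

Working:
  start: mul(add(SSSZ, Z), add(Z, SSSZ))
  →1  mul(S(add(SSZ, Z)), add(Z, SSSZ))
  →2  add(add(Z, SSSZ), mul(add(SSZ, Z), add(Z, SSSZ)))
  →3  add(SSSZ, mul(add(SSZ, Z), add(Z, SSSZ)))
  →4  S(add(SSZ, mul(add(SSZ, Z), add(Z, SSSZ))))
  →5  S(S(add(SZ, mul(add(SSZ, Z), add(Z, SSSZ)))))
  →6  S(S(S(add(Z, mul(add(SSZ, Z), add(Z, SSSZ))))))
  →7  S(S(S(mul(add(SSZ, Z), add(Z, SSSZ)))))
  →8  S(S(S(mul(S(add(SZ, Z)), add(Z, SSSZ)))))
  →9  S(S(S(add(add(Z, SSSZ), mul(add(SZ, Z), add(Z, SSSZ))))))
  →10  S(S(S(add(SSSZ, mul(add(SZ, Z), add(Z, SSSZ))))))
  →11  S(S(S(S(add(SSZ, mul(add(SZ, Z), add(Z, SSSZ)))))))
  →12  S(S(S(S(S(add(SZ, mul(add(SZ, Z), add(Z, SSSZ))))))))
  →13  S(S(S(S(S(S(add(Z, mul(add(SZ, Z), add(Z, SSSZ)))))))))
  →14  S(S(S(S(S(S(mul(add(SZ, Z), add(Z, SSSZ))))))))
  →15  S(S(S(S(S(S(mul(S(add(Z, Z)), add(Z, SSSZ))))))))
  →16  S(S(S(S(S(S(add(add(Z, SSSZ), mul(add(Z, Z), add(Z, SSSZ)))))))))
  →17  S(S(S(S(S(S(add(SSSZ, mul(add(Z, Z), add(Z, SSSZ)))))))))
  →18  S(S(S(S(S(S(S(add(SSZ, mul(add(Z, Z), add(Z, SSSZ))))))))))
  →19  S(S(S(S(S(S(S(S(add(SZ, mul(add(Z, Z), add(Z, SSSZ)))))))))))
  →20  S(S(S(S(S(S(S(S(S(add(Z, mul(add(Z, Z), add(Z, SSSZ))))))))))))
  →21  S(S(S(S(S(S(S(S(S(mul(add(Z, Z), add(Z, SSSZ)))))))))))
  →22  S(S(S(S(S(S(S(S(S(mul(Z, add(Z, SSSZ)))))))))))
  →23  S^9(Z)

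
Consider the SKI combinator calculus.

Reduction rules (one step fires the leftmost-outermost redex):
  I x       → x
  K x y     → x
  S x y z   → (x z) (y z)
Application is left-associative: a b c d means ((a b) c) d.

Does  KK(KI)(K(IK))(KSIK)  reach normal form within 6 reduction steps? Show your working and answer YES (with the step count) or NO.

Answer: YES — reaches normal form KK in 3 ≤ 6 steps

Derivation:
  start: KK(KI)(K(IK))(KSIK)
  →1  K(K(IK))(KSIK)
  →2  K(IK)
  →3  KK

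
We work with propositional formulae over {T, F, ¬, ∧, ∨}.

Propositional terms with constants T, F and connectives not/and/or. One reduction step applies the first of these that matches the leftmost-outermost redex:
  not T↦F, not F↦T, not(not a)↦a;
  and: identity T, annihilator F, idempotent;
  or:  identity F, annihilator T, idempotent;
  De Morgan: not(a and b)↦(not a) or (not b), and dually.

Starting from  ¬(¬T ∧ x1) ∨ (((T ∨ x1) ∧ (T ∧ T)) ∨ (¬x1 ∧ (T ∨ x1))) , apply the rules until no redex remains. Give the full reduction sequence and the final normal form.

  start: ¬(¬T ∧ x1) ∨ (((T ∨ x1) ∧ (T ∧ T)) ∨ (¬x1 ∧ (T ∨ x1)))
  step 1: (¬¬T ∨ ¬x1) ∨ (((T ∨ x1) ∧ (T ∧ T)) ∨ (¬x1 ∧ (T ∨ x1)))
  step 2: (T ∨ ¬x1) ∨ (((T ∨ x1) ∧ (T ∧ T)) ∨ (¬x1 ∧ (T ∨ x1)))
  step 3: T ∨ (((T ∨ x1) ∧ (T ∧ T)) ∨ (¬x1 ∧ (T ∨ x1)))
  step 4: T

Answer: normal form = T  (in 4 steps)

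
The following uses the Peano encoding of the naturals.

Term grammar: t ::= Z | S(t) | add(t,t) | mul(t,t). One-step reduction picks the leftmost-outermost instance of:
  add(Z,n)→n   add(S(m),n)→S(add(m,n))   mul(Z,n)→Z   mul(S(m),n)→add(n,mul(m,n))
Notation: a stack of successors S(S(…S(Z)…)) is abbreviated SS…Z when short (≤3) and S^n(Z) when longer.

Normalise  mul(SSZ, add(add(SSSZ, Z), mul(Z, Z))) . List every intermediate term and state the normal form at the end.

  start: mul(SSZ, add(add(SSSZ, Z), mul(Z, Z)))
  →1  add(add(add(SSSZ, Z), mul(Z, Z)), mul(SZ, add(add(SSSZ, Z), mul(Z, Z))))
  →2  add(add(S(add(SSZ, Z)), mul(Z, Z)), mul(SZ, add(add(SSSZ, Z), mul(Z, Z))))
  →3  add(S(add(add(SSZ, Z), mul(Z, Z))), mul(SZ, add(add(SSSZ, Z), mul(Z, Z))))
  →4  S(add(add(add(SSZ, Z), mul(Z, Z)), mul(SZ, add(add(SSSZ, Z), mul(Z, Z)))))
  →5  S(add(add(S(add(SZ, Z)), mul(Z, Z)), mul(SZ, add(add(SSSZ, Z), mul(Z, Z)))))
  →6  S(add(S(add(add(SZ, Z), mul(Z, Z))), mul(SZ, add(add(SSSZ, Z), mul(Z, Z)))))
  →7  S(S(add(add(add(SZ, Z), mul(Z, Z)), mul(SZ, add(add(SSSZ, Z), mul(Z, Z))))))
  →8  S(S(add(add(S(add(Z, Z)), mul(Z, Z)), mul(SZ, add(add(SSSZ, Z), mul(Z, Z))))))
  →9  S(S(add(S(add(add(Z, Z), mul(Z, Z))), mul(SZ, add(add(SSSZ, Z), mul(Z, Z))))))
  →10  S(S(S(add(add(add(Z, Z), mul(Z, Z)), mul(SZ, add(add(SSSZ, Z), mul(Z, Z)))))))
  →11  S(S(S(add(add(Z, mul(Z, Z)), mul(SZ, add(add(SSSZ, Z), mul(Z, Z)))))))
  →12  S(S(S(add(mul(Z, Z), mul(SZ, add(add(SSSZ, Z), mul(Z, Z)))))))
  →13  S(S(S(add(Z, mul(SZ, add(add(SSSZ, Z), mul(Z, Z)))))))
  →14  S(S(S(mul(SZ, add(add(SSSZ, Z), mul(Z, Z))))))
  →15  S(S(S(add(add(add(SSSZ, Z), mul(Z, Z)), mul(Z, add(add(SSSZ, Z), mul(Z, Z)))))))
  →16  S(S(S(add(add(S(add(SSZ, Z)), mul(Z, Z)), mul(Z, add(add(SSSZ, Z), mul(Z, Z)))))))
  →17  S(S(S(add(S(add(add(SSZ, Z), mul(Z, Z))), mul(Z, add(add(SSSZ, Z), mul(Z, Z)))))))
  →18  S(S(S(S(add(add(add(SSZ, Z), mul(Z, Z)), mul(Z, add(add(SSSZ, Z), mul(Z, Z))))))))
  →19  S(S(S(S(add(add(S(add(SZ, Z)), mul(Z, Z)), mul(Z, add(add(SSSZ, Z), mul(Z, Z))))))))
  →20  S(S(S(S(add(S(add(add(SZ, Z), mul(Z, Z))), mul(Z, add(add(SSSZ, Z), mul(Z, Z))))))))
  →21  S(S(S(S(S(add(add(add(SZ, Z), mul(Z, Z)), mul(Z, add(add(SSSZ, Z), mul(Z, Z)))))))))
  →22  S(S(S(S(S(add(add(S(add(Z, Z)), mul(Z, Z)), mul(Z, add(add(SSSZ, Z), mul(Z, Z)))))))))
  →23  S(S(S(S(S(add(S(add(add(Z, Z), mul(Z, Z))), mul(Z, add(add(SSSZ, Z), mul(Z, Z)))))))))
  →24  S(S(S(S(S(S(add(add(add(Z, Z), mul(Z, Z)), mul(Z, add(add(SSSZ, Z), mul(Z, Z))))))))))
  →25  S(S(S(S(S(S(add(add(Z, mul(Z, Z)), mul(Z, add(add(SSSZ, Z), mul(Z, Z))))))))))
  →26  S(S(S(S(S(S(add(mul(Z, Z), mul(Z, add(add(SSSZ, Z), mul(Z, Z))))))))))
  →27  S(S(S(S(S(S(add(Z, mul(Z, add(add(SSSZ, Z), mul(Z, Z))))))))))
  →28  S(S(S(S(S(S(mul(Z, add(add(SSSZ, Z), mul(Z, Z)))))))))
  →29  S^6(Z)

Answer: normal form = S^6(Z)  (in 29 steps)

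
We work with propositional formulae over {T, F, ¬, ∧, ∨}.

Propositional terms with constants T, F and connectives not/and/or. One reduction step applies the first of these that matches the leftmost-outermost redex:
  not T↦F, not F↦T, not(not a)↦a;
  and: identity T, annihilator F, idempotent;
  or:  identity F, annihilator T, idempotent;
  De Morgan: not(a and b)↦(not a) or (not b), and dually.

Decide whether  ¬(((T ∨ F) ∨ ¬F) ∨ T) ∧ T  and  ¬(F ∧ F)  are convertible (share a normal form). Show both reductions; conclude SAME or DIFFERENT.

Term A:
  start: ¬(((T ∨ F) ∨ ¬F) ∨ T) ∧ T
  step 1: ¬(((T ∨ F) ∨ ¬F) ∨ T)
  step 2: ¬((T ∨ F) ∨ ¬F) ∧ ¬T
  step 3: (¬(T ∨ F) ∧ ¬¬F) ∧ ¬T
  step 4: ((¬T ∧ ¬F) ∧ ¬¬F) ∧ ¬T
  step 5: ((F ∧ ¬F) ∧ ¬¬F) ∧ ¬T
  step 6: (F ∧ ¬¬F) ∧ ¬T
  step 7: F ∧ ¬T
  step 8: F

Term B:
  start: ¬(F ∧ F)
  step 1: ¬F ∨ ¬F
  step 2: ¬F
  step 3: T

Answer: DIFFERENT — A ⇓ F, B ⇓ T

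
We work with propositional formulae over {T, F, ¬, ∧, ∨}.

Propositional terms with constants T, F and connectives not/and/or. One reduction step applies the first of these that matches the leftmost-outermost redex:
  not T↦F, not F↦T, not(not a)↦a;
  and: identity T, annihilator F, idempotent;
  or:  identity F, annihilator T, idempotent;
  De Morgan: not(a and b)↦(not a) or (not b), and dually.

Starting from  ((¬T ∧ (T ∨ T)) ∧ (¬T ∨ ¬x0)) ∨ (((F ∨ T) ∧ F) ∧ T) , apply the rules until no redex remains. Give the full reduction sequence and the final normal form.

Answer: normal form = F  (in 6 steps)

Derivation:
  start: ((¬T ∧ (T ∨ T)) ∧ (¬T ∨ ¬x0)) ∨ (((F ∨ T) ∧ F) ∧ T)
  [1] ((F ∧ (T ∨ T)) ∧ (¬T ∨ ¬x0)) ∨ (((F ∨ T) ∧ F) ∧ T)
  [2] (F ∧ (¬T ∨ ¬x0)) ∨ (((F ∨ T) ∧ F) ∧ T)
  [3] F ∨ (((F ∨ T) ∧ F) ∧ T)
  [4] ((F ∨ T) ∧ F) ∧ T
  [5] (F ∨ T) ∧ F
  [6] F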